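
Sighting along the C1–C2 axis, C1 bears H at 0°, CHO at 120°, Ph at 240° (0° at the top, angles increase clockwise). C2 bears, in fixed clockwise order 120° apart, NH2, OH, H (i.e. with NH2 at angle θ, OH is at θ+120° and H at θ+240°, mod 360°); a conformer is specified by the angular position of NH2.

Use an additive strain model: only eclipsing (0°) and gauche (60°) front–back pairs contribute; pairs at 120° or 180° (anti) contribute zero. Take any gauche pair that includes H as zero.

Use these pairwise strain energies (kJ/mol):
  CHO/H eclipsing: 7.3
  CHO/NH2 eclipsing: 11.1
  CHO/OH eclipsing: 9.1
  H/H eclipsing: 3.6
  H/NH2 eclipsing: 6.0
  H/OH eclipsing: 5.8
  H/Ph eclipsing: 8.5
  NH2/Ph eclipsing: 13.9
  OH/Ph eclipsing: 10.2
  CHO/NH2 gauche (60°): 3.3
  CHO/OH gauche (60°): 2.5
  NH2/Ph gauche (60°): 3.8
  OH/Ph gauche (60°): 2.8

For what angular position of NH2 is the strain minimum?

NH2 at 0° (eclipsed): H(0°)/NH2(0°) eclipsed 6.0; CHO(120°)/OH(120°) eclipsed 9.1; Ph(240°)/H(240°) eclipsed 8.5 → 23.6 kJ/mol.
NH2 at 60° (staggered): CHO(120°)/NH2(60°) gauche 3.3; CHO(120°)/OH(180°) gauche 2.5; Ph(240°)/OH(180°) gauche 2.8 → 8.6 kJ/mol.
NH2 at 120° (eclipsed): H(0°)/H(0°) eclipsed 3.6; CHO(120°)/NH2(120°) eclipsed 11.1; Ph(240°)/OH(240°) eclipsed 10.2 → 24.9 kJ/mol.
NH2 at 180° (staggered): CHO(120°)/NH2(180°) gauche 3.3; Ph(240°)/NH2(180°) gauche 3.8; Ph(240°)/OH(300°) gauche 2.8 → 9.9 kJ/mol.
NH2 at 240° (eclipsed): H(0°)/OH(0°) eclipsed 5.8; CHO(120°)/H(120°) eclipsed 7.3; Ph(240°)/NH2(240°) eclipsed 13.9 → 27.0 kJ/mol.
NH2 at 300° (staggered): CHO(120°)/OH(60°) gauche 2.5; Ph(240°)/NH2(300°) gauche 3.8 → 6.3 kJ/mol.
The minimum (6.3 kJ/mol) occurs with NH2 at 300°.

300°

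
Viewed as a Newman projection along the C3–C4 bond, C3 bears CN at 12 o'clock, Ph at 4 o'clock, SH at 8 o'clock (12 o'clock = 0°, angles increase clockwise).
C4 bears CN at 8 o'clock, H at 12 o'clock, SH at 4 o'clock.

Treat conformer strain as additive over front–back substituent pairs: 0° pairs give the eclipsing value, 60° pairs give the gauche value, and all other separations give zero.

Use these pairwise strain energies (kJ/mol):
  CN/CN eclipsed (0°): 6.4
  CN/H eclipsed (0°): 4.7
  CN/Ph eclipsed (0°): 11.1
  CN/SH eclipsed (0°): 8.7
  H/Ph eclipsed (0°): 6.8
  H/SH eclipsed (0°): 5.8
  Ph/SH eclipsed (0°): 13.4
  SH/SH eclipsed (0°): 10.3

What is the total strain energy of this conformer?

26.8 kJ/mol

This conformer (eclipsed): CN–H eclipsed, Ph–SH eclipsed, SH–CN eclipsed; 4.7 + 13.4 + 8.7 = 26.8 kJ/mol.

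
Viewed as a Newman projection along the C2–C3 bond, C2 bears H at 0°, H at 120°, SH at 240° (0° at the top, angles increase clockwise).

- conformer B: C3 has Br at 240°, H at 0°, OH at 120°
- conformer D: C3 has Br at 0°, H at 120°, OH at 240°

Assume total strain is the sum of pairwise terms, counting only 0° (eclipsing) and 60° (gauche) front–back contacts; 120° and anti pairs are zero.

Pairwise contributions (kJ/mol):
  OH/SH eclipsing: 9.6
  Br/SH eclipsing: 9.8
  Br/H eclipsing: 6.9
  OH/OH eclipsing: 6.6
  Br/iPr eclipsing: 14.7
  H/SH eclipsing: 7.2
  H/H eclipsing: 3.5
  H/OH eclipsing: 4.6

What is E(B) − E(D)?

-2.1 kJ/mol

B (eclipsed): H(0°)/H(0°) eclipsed 3.5; H(120°)/OH(120°) eclipsed 4.6; SH(240°)/Br(240°) eclipsed 9.8 → 17.9 kJ/mol.
D (eclipsed): H(0°)/Br(0°) eclipsed 6.9; H(120°)/H(120°) eclipsed 3.5; SH(240°)/OH(240°) eclipsed 9.6 → 20.0 kJ/mol.
E(B) − E(D) = 17.9 − 20.0 = -2.1 kJ/mol.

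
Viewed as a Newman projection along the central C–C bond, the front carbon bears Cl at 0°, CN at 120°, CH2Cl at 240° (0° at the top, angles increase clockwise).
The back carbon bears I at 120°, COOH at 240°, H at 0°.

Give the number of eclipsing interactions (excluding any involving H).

2

Non-H eclipsing pairs: CN(120°)/I(120°); CH2Cl(240°)/COOH(240°) — 2 interactions.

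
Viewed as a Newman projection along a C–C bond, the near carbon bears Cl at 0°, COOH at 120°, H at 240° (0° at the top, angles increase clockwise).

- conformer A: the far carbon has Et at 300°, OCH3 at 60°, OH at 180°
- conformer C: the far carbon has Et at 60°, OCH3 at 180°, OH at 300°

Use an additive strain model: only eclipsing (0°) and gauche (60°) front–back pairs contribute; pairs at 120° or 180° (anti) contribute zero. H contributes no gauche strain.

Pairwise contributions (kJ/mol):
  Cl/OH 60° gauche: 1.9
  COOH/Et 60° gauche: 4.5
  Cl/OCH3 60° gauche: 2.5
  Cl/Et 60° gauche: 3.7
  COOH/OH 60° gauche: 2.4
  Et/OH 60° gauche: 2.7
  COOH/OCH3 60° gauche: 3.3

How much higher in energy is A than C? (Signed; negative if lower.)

-1.5 kJ/mol

A (staggered): Cl(0°)/Et(300°) gauche 3.7; Cl(0°)/OCH3(60°) gauche 2.5; COOH(120°)/OCH3(60°) gauche 3.3; COOH(120°)/OH(180°) gauche 2.4 → 11.9 kJ/mol.
C (staggered): Cl(0°)/Et(60°) gauche 3.7; Cl(0°)/OH(300°) gauche 1.9; COOH(120°)/Et(60°) gauche 4.5; COOH(120°)/OCH3(180°) gauche 3.3 → 13.4 kJ/mol.
E(A) − E(C) = 11.9 − 13.4 = -1.5 kJ/mol.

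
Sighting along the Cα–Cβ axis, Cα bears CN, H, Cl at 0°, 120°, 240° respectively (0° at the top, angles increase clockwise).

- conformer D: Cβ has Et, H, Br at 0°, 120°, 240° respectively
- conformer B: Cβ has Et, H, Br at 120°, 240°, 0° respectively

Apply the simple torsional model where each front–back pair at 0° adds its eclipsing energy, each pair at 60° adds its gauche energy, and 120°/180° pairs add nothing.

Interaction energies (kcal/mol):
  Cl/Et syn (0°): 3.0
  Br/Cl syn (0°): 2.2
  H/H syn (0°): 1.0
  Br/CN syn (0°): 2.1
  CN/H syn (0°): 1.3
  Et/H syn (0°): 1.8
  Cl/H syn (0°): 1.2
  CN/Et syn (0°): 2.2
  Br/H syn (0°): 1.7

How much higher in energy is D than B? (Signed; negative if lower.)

+0.3 kcal/mol

D (eclipsed): CN(0°)/Et(0°) eclipsed 2.2; H(120°)/H(120°) eclipsed 1.0; Cl(240°)/Br(240°) eclipsed 2.2 → 5.4 kcal/mol.
B (eclipsed): CN(0°)/Br(0°) eclipsed 2.1; H(120°)/Et(120°) eclipsed 1.8; Cl(240°)/H(240°) eclipsed 1.2 → 5.1 kcal/mol.
E(D) − E(B) = 5.4 − 5.1 = +0.3 kcal/mol.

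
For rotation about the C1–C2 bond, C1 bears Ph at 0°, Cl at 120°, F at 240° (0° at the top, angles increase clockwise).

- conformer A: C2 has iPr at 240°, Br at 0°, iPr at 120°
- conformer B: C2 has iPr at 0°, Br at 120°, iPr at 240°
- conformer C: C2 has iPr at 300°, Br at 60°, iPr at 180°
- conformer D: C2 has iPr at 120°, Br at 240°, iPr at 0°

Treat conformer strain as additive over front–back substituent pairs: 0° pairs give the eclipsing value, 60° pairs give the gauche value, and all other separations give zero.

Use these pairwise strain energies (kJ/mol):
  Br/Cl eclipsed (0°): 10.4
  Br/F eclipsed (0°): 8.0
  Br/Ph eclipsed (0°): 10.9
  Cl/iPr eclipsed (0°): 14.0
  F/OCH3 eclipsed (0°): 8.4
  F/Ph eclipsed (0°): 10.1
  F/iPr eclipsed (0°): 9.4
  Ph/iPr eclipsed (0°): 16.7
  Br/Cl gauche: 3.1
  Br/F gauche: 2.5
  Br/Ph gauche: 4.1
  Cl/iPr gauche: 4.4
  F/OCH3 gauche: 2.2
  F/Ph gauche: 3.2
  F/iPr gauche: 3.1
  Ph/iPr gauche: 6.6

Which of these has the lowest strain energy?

C

A (eclipsed): Ph–Br eclipsed, Cl–iPr eclipsed, F–iPr eclipsed; 10.9 + 14.0 + 9.4 = 34.3 kJ/mol.
B (eclipsed): Ph–iPr eclipsed, Cl–Br eclipsed, F–iPr eclipsed; 16.7 + 10.4 + 9.4 = 36.5 kJ/mol.
C (staggered): Ph–iPr gauche, Ph–Br gauche, Cl–Br gauche, Cl–iPr gauche, F–iPr gauche, F–iPr gauche; 6.6 + 4.1 + 3.1 + 4.4 + 3.1 + 3.1 = 24.4 kJ/mol.
D (eclipsed): Ph–iPr eclipsed, Cl–iPr eclipsed, F–Br eclipsed; 16.7 + 14.0 + 8.0 = 38.7 kJ/mol.
C has the lowest total (24.4 kJ/mol).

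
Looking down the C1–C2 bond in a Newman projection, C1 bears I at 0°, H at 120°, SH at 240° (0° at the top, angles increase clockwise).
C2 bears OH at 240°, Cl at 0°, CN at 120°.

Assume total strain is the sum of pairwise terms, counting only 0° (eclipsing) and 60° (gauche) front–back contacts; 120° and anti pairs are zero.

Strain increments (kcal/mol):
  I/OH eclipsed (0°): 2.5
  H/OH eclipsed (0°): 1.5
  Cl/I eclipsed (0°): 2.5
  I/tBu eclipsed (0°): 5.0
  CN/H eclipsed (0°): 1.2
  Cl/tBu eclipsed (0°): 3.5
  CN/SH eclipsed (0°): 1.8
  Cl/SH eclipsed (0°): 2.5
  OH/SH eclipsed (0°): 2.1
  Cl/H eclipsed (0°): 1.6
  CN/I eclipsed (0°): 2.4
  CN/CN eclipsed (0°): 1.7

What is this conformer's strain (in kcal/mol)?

This conformer (eclipsed): I–Cl eclipsed, H–CN eclipsed, SH–OH eclipsed; 2.5 + 1.2 + 2.1 = 5.8 kcal/mol.

5.8 kcal/mol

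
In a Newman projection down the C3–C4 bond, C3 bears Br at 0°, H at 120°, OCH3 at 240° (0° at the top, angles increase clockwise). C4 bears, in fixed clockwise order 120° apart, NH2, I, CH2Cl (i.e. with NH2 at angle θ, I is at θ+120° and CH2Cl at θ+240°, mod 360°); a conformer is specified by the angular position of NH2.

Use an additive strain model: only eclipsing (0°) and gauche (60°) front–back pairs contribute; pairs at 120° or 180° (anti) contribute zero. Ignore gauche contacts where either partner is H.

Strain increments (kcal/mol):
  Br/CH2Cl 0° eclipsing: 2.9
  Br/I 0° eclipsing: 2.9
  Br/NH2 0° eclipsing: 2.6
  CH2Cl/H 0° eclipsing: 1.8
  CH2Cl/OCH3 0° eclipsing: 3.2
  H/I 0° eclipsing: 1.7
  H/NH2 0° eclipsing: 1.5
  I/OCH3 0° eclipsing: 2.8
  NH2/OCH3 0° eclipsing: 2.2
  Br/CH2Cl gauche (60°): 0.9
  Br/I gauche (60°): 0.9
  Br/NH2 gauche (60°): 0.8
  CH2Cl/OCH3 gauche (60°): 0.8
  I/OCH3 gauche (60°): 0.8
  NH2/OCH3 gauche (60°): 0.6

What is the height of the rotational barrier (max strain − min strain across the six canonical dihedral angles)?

NH2 at 0° (eclipsed): Br(0°)/NH2(0°) eclipsed 2.6; H(120°)/I(120°) eclipsed 1.7; OCH3(240°)/CH2Cl(240°) eclipsed 3.2 → 7.5 kcal/mol.
NH2 at 60° (staggered): Br(0°)/NH2(60°) gauche 0.8; Br(0°)/CH2Cl(300°) gauche 0.9; OCH3(240°)/I(180°) gauche 0.8; OCH3(240°)/CH2Cl(300°) gauche 0.8 → 3.3 kcal/mol.
NH2 at 120° (eclipsed): Br(0°)/CH2Cl(0°) eclipsed 2.9; H(120°)/NH2(120°) eclipsed 1.5; OCH3(240°)/I(240°) eclipsed 2.8 → 7.2 kcal/mol.
NH2 at 180° (staggered): Br(0°)/I(300°) gauche 0.9; Br(0°)/CH2Cl(60°) gauche 0.9; OCH3(240°)/NH2(180°) gauche 0.6; OCH3(240°)/I(300°) gauche 0.8 → 3.2 kcal/mol.
NH2 at 240° (eclipsed): Br(0°)/I(0°) eclipsed 2.9; H(120°)/CH2Cl(120°) eclipsed 1.8; OCH3(240°)/NH2(240°) eclipsed 2.2 → 6.9 kcal/mol.
NH2 at 300° (staggered): Br(0°)/NH2(300°) gauche 0.8; Br(0°)/I(60°) gauche 0.9; OCH3(240°)/NH2(300°) gauche 0.6; OCH3(240°)/CH2Cl(180°) gauche 0.8 → 3.1 kcal/mol.
Max at 0° (7.5 kcal/mol), min at 300° (3.1 kcal/mol); barrier = 4.4 kcal/mol.

4.4 kcal/mol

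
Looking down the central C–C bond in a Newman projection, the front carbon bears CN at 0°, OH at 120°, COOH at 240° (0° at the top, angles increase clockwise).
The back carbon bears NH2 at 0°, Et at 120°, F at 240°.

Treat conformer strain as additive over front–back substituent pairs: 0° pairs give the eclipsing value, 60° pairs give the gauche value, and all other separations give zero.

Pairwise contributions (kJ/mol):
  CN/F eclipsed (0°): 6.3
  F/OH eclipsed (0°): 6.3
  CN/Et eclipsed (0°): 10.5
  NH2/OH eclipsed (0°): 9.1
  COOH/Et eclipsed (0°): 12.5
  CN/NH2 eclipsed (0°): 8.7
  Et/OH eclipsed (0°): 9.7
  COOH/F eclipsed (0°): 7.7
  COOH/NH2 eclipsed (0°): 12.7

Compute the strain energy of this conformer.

This conformer (eclipsed): CN(0°)/NH2(0°) eclipsed 8.7; OH(120°)/Et(120°) eclipsed 9.7; COOH(240°)/F(240°) eclipsed 7.7 → 26.1 kJ/mol.

26.1 kJ/mol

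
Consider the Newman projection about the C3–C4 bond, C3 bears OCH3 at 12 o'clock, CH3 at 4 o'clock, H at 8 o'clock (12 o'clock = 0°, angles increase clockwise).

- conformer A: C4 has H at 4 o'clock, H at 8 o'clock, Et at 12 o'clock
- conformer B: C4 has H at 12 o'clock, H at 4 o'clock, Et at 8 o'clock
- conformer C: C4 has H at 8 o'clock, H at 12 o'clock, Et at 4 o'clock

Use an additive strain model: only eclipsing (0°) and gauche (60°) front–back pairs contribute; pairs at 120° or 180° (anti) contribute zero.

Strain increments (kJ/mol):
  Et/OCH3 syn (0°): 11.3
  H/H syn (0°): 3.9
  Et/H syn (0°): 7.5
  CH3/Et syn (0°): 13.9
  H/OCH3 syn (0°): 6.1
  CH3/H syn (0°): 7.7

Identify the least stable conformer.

A is eclipsed. OCH3 at 0° is eclipsed with Et at 0° (11.3); CH3 at 120° is eclipsed with H at 120° (7.7); H at 240° is eclipsed with H at 240° (3.9). Total 22.9 kJ/mol.
B is eclipsed. OCH3 at 0° is eclipsed with H at 0° (6.1); CH3 at 120° is eclipsed with H at 120° (7.7); H at 240° is eclipsed with Et at 240° (7.5). Total 21.3 kJ/mol.
C is eclipsed. OCH3 at 0° is eclipsed with H at 0° (6.1); CH3 at 120° is eclipsed with Et at 120° (13.9); H at 240° is eclipsed with H at 240° (3.9). Total 23.9 kJ/mol.
C has the highest total (23.9 kJ/mol).

C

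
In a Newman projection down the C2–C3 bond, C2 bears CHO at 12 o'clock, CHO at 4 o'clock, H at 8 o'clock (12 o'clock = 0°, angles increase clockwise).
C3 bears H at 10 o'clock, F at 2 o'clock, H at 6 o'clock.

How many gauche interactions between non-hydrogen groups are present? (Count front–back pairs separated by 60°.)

Non-H gauche pairs: CHO(0°)/F(60°); CHO(120°)/F(60°) — 2 interactions.

2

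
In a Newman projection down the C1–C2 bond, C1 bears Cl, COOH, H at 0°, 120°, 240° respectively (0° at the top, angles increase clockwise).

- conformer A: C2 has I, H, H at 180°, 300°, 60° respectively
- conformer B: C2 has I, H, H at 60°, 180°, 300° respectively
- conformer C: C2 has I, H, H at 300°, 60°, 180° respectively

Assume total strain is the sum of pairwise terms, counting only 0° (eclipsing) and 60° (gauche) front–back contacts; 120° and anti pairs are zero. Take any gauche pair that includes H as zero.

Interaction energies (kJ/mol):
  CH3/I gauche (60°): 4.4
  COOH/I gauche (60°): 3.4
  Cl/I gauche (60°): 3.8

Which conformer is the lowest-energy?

A is staggered. COOH at 120° is gauche with I at 180° (3.4). Total 3.4 kJ/mol.
B is staggered. Cl at 0° is gauche with I at 60° (3.8); COOH at 120° is gauche with I at 60° (3.4). Total 7.2 kJ/mol.
C is staggered. Cl at 0° is gauche with I at 300° (3.8). Total 3.8 kJ/mol.
A has the lowest total (3.4 kJ/mol).

A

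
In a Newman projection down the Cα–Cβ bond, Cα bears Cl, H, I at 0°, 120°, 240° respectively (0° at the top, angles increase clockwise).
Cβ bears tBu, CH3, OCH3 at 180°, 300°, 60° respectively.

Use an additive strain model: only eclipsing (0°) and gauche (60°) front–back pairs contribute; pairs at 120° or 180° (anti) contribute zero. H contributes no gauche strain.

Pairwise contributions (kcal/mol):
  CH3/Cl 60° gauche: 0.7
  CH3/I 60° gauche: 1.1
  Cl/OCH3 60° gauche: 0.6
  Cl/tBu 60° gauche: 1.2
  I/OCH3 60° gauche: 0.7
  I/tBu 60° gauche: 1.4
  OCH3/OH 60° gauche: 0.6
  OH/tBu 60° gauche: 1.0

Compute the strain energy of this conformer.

3.8 kcal/mol

This conformer (staggered): Cl(0°)/CH3(300°) gauche 0.7; Cl(0°)/OCH3(60°) gauche 0.6; I(240°)/tBu(180°) gauche 1.4; I(240°)/CH3(300°) gauche 1.1 → 3.8 kcal/mol.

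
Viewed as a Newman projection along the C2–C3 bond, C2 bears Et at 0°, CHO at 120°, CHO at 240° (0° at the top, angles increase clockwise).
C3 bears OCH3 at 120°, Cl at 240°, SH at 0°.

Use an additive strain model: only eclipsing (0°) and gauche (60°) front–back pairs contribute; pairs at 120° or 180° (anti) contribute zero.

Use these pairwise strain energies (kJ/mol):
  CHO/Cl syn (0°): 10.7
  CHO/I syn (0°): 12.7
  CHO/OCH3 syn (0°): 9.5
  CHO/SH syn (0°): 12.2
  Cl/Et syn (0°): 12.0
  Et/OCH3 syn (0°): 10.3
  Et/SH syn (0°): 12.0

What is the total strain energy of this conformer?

This conformer (eclipsed): Et–SH eclipsed, CHO–OCH3 eclipsed, CHO–Cl eclipsed; 12.0 + 9.5 + 10.7 = 32.2 kJ/mol.

32.2 kJ/mol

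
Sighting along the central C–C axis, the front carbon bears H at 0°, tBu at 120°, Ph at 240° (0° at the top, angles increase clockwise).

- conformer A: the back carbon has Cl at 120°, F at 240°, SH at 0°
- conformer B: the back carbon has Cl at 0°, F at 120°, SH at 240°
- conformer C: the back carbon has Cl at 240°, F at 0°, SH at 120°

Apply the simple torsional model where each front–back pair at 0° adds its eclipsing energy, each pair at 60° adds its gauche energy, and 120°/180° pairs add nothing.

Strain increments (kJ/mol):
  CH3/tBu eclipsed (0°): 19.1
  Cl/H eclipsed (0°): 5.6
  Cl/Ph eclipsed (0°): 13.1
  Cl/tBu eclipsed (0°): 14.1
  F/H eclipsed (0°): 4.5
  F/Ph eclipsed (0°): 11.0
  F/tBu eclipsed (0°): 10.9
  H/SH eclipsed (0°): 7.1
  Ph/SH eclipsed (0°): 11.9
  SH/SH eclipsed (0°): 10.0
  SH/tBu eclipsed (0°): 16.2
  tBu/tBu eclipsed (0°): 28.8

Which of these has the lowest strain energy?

A (eclipsed): H(0°)/SH(0°) eclipsed 7.1; tBu(120°)/Cl(120°) eclipsed 14.1; Ph(240°)/F(240°) eclipsed 11.0 → 32.2 kJ/mol.
B (eclipsed): H(0°)/Cl(0°) eclipsed 5.6; tBu(120°)/F(120°) eclipsed 10.9; Ph(240°)/SH(240°) eclipsed 11.9 → 28.4 kJ/mol.
C (eclipsed): H(0°)/F(0°) eclipsed 4.5; tBu(120°)/SH(120°) eclipsed 16.2; Ph(240°)/Cl(240°) eclipsed 13.1 → 33.8 kJ/mol.
B has the lowest total (28.4 kJ/mol).

B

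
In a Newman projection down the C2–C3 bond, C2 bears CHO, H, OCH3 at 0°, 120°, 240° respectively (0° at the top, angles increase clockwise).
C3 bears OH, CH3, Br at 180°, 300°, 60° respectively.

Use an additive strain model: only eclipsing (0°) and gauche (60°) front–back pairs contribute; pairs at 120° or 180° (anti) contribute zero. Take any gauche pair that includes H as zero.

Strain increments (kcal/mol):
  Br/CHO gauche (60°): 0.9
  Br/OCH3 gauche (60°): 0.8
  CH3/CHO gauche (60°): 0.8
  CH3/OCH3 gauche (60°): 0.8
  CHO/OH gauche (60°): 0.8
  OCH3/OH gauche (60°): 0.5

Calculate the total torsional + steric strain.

3.0 kcal/mol

This conformer is staggered. CHO at 0° is gauche with CH3 at 300° (0.8); CHO at 0° is gauche with Br at 60° (0.9); OCH3 at 240° is gauche with OH at 180° (0.5); OCH3 at 240° is gauche with CH3 at 300° (0.8). Total 3.0 kcal/mol.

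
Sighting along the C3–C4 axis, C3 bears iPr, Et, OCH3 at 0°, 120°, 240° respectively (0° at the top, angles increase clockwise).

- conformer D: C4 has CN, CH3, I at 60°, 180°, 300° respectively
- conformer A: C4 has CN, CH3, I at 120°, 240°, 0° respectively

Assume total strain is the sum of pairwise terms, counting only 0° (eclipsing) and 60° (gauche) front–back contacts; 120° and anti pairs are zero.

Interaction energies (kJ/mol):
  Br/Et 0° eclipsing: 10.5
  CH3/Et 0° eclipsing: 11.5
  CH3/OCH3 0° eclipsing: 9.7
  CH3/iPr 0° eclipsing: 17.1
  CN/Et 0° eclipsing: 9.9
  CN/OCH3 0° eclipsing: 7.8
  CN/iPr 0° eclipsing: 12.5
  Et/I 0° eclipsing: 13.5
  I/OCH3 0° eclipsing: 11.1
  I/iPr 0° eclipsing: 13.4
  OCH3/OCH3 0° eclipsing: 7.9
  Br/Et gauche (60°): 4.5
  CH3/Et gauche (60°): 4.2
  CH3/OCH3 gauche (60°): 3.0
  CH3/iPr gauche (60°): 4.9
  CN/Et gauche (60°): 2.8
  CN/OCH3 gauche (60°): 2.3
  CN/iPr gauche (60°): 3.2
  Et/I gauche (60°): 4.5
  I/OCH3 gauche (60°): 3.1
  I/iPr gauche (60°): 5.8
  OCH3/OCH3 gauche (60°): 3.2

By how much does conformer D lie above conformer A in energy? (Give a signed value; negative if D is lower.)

-10.9 kJ/mol

D (staggered): iPr(0°)/CN(60°) gauche 3.2; iPr(0°)/I(300°) gauche 5.8; Et(120°)/CN(60°) gauche 2.8; Et(120°)/CH3(180°) gauche 4.2; OCH3(240°)/CH3(180°) gauche 3.0; OCH3(240°)/I(300°) gauche 3.1 → 22.1 kJ/mol.
A (eclipsed): iPr(0°)/I(0°) eclipsed 13.4; Et(120°)/CN(120°) eclipsed 9.9; OCH3(240°)/CH3(240°) eclipsed 9.7 → 33.0 kJ/mol.
E(D) − E(A) = 22.1 − 33.0 = -10.9 kJ/mol.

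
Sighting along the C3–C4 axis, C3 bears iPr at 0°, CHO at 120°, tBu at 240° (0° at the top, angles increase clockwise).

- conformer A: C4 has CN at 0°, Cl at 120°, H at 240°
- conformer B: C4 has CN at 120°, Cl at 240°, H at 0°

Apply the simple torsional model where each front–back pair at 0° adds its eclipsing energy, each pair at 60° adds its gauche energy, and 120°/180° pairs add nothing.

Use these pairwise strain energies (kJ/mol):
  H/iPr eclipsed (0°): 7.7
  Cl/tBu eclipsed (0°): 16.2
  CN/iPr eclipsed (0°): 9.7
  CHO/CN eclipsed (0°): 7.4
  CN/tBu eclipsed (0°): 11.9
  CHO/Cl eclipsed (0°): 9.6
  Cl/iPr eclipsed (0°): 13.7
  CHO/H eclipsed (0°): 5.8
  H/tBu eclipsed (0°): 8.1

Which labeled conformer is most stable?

A

A (eclipsed): iPr–CN eclipsed, CHO–Cl eclipsed, tBu–H eclipsed; 9.7 + 9.6 + 8.1 = 27.4 kJ/mol.
B (eclipsed): iPr–H eclipsed, CHO–CN eclipsed, tBu–Cl eclipsed; 7.7 + 7.4 + 16.2 = 31.3 kJ/mol.
A has the lowest total (27.4 kJ/mol).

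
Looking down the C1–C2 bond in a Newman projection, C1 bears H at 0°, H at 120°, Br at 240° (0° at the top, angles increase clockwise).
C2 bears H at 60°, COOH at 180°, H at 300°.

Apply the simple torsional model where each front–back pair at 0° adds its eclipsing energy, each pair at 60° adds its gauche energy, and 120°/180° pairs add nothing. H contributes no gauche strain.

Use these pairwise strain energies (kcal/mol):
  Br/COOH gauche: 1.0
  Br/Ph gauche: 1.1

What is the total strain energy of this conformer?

This conformer is staggered. Br at 240° is gauche with COOH at 180° (1.0). Total 1.0 kcal/mol.

1.0 kcal/mol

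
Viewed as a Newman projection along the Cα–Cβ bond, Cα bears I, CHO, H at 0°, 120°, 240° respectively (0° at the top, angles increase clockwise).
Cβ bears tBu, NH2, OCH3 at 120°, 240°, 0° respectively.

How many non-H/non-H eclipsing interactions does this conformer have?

2

Non-H eclipsing pairs: I(0°)/OCH3(0°); CHO(120°)/tBu(120°) — 2 interactions.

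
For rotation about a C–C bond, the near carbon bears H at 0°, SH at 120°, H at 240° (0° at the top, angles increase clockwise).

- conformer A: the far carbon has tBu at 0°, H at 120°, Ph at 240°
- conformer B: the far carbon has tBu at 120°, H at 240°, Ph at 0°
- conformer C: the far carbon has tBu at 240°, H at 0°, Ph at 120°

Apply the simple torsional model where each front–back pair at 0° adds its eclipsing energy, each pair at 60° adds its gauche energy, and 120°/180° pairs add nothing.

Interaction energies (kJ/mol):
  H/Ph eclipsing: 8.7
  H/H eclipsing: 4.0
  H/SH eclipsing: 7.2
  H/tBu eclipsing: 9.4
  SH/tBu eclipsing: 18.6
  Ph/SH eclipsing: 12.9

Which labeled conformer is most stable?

A

A (eclipsed): H(0°)/tBu(0°) eclipsed 9.4; SH(120°)/H(120°) eclipsed 7.2; H(240°)/Ph(240°) eclipsed 8.7 → 25.3 kJ/mol.
B (eclipsed): H(0°)/Ph(0°) eclipsed 8.7; SH(120°)/tBu(120°) eclipsed 18.6; H(240°)/H(240°) eclipsed 4.0 → 31.3 kJ/mol.
C (eclipsed): H(0°)/H(0°) eclipsed 4.0; SH(120°)/Ph(120°) eclipsed 12.9; H(240°)/tBu(240°) eclipsed 9.4 → 26.3 kJ/mol.
A has the lowest total (25.3 kJ/mol).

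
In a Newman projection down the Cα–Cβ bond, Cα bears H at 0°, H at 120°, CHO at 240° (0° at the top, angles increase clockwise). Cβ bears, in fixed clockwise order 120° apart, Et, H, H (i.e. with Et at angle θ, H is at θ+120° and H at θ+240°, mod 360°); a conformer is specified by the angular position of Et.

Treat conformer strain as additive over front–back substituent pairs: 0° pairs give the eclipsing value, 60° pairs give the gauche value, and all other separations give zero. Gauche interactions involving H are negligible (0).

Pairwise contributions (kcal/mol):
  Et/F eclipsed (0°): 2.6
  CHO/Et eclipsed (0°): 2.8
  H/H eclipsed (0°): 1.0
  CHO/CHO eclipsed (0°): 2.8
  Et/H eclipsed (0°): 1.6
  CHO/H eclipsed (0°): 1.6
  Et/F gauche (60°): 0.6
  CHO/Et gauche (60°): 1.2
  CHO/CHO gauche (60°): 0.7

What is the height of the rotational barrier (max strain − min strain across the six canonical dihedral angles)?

4.8 kcal/mol

Et at 0° is eclipsed. H at 0° is eclipsed with Et at 0° (1.6); H at 120° is eclipsed with H at 120° (1.0); CHO at 240° is eclipsed with H at 240° (1.6). Total 4.2 kcal/mol.
Et at 60° (staggered): no non-H gauche contacts → 0.0 kcal/mol.
Et at 120° is eclipsed. H at 0° is eclipsed with H at 0° (1.0); H at 120° is eclipsed with Et at 120° (1.6); CHO at 240° is eclipsed with H at 240° (1.6). Total 4.2 kcal/mol.
Et at 180° is staggered. CHO at 240° is gauche with Et at 180° (1.2). Total 1.2 kcal/mol.
Et at 240° is eclipsed. H at 0° is eclipsed with H at 0° (1.0); H at 120° is eclipsed with H at 120° (1.0); CHO at 240° is eclipsed with Et at 240° (2.8). Total 4.8 kcal/mol.
Et at 300° is staggered. CHO at 240° is gauche with Et at 300° (1.2). Total 1.2 kcal/mol.
Max at 240° (4.8 kcal/mol), min at 60° (0.0 kcal/mol); barrier = 4.8 kcal/mol.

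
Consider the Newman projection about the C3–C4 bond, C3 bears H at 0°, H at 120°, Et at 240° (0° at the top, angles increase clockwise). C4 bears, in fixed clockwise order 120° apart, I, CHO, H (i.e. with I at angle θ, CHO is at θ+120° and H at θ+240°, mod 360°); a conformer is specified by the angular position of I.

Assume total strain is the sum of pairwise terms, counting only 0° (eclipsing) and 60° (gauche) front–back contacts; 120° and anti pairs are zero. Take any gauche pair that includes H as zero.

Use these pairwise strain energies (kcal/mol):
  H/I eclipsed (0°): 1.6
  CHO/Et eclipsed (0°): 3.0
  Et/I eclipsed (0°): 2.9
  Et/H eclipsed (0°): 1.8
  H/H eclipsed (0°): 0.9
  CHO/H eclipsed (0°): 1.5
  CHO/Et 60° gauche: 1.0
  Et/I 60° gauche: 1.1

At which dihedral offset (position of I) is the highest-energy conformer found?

I at 0° is eclipsed. H at 0° is eclipsed with I at 0° (1.6); H at 120° is eclipsed with CHO at 120° (1.5); Et at 240° is eclipsed with H at 240° (1.8). Total 4.9 kcal/mol.
I at 60° is staggered. Et at 240° is gauche with CHO at 180° (1.0). Total 1.0 kcal/mol.
I at 120° is eclipsed. H at 0° is eclipsed with H at 0° (0.9); H at 120° is eclipsed with I at 120° (1.6); Et at 240° is eclipsed with CHO at 240° (3.0). Total 5.5 kcal/mol.
I at 180° is staggered. Et at 240° is gauche with I at 180° (1.1); Et at 240° is gauche with CHO at 300° (1.0). Total 2.1 kcal/mol.
I at 240° is eclipsed. H at 0° is eclipsed with CHO at 0° (1.5); H at 120° is eclipsed with H at 120° (0.9); Et at 240° is eclipsed with I at 240° (2.9). Total 5.3 kcal/mol.
I at 300° is staggered. Et at 240° is gauche with I at 300° (1.1). Total 1.1 kcal/mol.
The maximum (5.5 kcal/mol) occurs with I at 120°.

120°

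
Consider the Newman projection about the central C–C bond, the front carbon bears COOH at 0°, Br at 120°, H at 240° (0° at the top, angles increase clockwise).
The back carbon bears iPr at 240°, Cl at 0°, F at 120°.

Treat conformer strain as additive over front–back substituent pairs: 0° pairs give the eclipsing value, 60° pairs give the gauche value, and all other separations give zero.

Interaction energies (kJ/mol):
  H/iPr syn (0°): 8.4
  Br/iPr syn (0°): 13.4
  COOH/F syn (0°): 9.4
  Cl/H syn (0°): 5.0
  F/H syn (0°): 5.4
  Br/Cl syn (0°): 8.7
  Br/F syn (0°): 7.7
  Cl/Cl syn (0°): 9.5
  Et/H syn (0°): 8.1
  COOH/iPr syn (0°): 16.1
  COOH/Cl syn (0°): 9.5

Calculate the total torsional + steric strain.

This conformer is eclipsed. COOH at 0° is eclipsed with Cl at 0° (9.5); Br at 120° is eclipsed with F at 120° (7.7); H at 240° is eclipsed with iPr at 240° (8.4). Total 25.6 kJ/mol.

25.6 kJ/mol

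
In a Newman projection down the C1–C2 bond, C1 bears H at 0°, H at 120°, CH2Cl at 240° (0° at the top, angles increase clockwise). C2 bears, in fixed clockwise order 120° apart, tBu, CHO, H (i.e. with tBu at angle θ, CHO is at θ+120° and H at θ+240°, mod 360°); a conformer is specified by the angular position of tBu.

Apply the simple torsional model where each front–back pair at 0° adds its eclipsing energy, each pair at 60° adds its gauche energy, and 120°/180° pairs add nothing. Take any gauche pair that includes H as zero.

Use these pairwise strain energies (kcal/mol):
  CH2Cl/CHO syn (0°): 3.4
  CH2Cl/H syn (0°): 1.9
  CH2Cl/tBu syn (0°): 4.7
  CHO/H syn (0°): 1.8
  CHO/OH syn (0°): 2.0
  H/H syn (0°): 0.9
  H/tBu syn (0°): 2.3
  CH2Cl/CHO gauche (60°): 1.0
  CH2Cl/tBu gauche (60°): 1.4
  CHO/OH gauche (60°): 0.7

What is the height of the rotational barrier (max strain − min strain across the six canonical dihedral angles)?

tBu at 0° (eclipsed): H–tBu eclipsed, H–CHO eclipsed, CH2Cl–H eclipsed; 2.3 + 1.8 + 1.9 = 6.0 kcal/mol.
tBu at 60° (staggered): CH2Cl–CHO gauche; 1.0 = 1.0 kcal/mol.
tBu at 120° (eclipsed): H–H eclipsed, H–tBu eclipsed, CH2Cl–CHO eclipsed; 0.9 + 2.3 + 3.4 = 6.6 kcal/mol.
tBu at 180° (staggered): CH2Cl–tBu gauche, CH2Cl–CHO gauche; 1.4 + 1.0 = 2.4 kcal/mol.
tBu at 240° (eclipsed): H–CHO eclipsed, H–H eclipsed, CH2Cl–tBu eclipsed; 1.8 + 0.9 + 4.7 = 7.4 kcal/mol.
tBu at 300° (staggered): CH2Cl–tBu gauche; 1.4 = 1.4 kcal/mol.
Max at 240° (7.4 kcal/mol), min at 60° (1.0 kcal/mol); barrier = 6.4 kcal/mol.

6.4 kcal/mol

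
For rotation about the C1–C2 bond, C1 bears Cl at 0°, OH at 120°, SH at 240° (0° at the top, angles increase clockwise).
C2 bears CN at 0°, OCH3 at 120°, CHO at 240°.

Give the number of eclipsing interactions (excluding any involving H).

3

Non-H eclipsing pairs: Cl(0°)/CN(0°); OH(120°)/OCH3(120°); SH(240°)/CHO(240°) — 3 interactions.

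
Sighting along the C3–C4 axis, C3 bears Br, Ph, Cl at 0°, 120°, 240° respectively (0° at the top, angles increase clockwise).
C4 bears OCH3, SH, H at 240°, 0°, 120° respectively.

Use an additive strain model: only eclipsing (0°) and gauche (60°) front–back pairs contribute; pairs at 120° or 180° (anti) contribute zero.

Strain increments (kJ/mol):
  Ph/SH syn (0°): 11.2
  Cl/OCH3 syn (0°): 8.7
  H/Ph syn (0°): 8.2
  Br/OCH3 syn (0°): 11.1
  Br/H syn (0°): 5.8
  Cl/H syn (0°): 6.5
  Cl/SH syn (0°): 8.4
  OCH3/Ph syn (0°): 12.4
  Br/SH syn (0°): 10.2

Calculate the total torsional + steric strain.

27.1 kJ/mol

This conformer (eclipsed): Br(0°)/SH(0°) eclipsed 10.2; Ph(120°)/H(120°) eclipsed 8.2; Cl(240°)/OCH3(240°) eclipsed 8.7 → 27.1 kJ/mol.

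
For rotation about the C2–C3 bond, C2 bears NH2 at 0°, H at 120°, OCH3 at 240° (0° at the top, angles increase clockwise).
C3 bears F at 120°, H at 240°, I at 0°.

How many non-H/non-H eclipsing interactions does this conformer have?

Non-H eclipsing pairs: NH2(0°)/I(0°) — 1 interaction.

1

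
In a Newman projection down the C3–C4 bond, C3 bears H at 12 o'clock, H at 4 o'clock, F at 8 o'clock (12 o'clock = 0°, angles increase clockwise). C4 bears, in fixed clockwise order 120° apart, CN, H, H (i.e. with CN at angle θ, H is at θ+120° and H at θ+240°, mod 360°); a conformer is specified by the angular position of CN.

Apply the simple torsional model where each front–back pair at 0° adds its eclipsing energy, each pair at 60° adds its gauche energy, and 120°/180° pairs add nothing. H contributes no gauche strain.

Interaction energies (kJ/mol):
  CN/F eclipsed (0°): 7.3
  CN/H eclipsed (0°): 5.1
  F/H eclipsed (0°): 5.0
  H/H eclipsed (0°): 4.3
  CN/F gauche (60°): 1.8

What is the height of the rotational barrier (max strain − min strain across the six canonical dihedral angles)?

15.9 kJ/mol

CN at 0° (eclipsed): H(0°)/CN(0°) eclipsed 5.1; H(120°)/H(120°) eclipsed 4.3; F(240°)/H(240°) eclipsed 5.0 → 14.4 kJ/mol.
CN at 60° (staggered): no non-H gauche contacts → 0.0 kJ/mol.
CN at 120° (eclipsed): H(0°)/H(0°) eclipsed 4.3; H(120°)/CN(120°) eclipsed 5.1; F(240°)/H(240°) eclipsed 5.0 → 14.4 kJ/mol.
CN at 180° (staggered): F(240°)/CN(180°) gauche 1.8 → 1.8 kJ/mol.
CN at 240° (eclipsed): H(0°)/H(0°) eclipsed 4.3; H(120°)/H(120°) eclipsed 4.3; F(240°)/CN(240°) eclipsed 7.3 → 15.9 kJ/mol.
CN at 300° (staggered): F(240°)/CN(300°) gauche 1.8 → 1.8 kJ/mol.
Max at 240° (15.9 kJ/mol), min at 60° (0.0 kJ/mol); barrier = 15.9 kJ/mol.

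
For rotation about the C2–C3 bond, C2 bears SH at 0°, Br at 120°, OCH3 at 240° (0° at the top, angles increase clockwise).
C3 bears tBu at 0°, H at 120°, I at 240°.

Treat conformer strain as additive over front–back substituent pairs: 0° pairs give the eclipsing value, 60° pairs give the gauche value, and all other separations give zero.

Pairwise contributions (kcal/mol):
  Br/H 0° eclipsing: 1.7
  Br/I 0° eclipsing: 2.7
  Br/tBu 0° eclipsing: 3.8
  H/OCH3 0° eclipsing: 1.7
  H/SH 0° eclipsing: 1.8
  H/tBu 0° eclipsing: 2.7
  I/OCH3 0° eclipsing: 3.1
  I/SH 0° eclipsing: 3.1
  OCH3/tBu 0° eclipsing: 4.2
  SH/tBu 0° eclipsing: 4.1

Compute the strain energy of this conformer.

This conformer (eclipsed): SH(0°)/tBu(0°) eclipsed 4.1; Br(120°)/H(120°) eclipsed 1.7; OCH3(240°)/I(240°) eclipsed 3.1 → 8.9 kcal/mol.

8.9 kcal/mol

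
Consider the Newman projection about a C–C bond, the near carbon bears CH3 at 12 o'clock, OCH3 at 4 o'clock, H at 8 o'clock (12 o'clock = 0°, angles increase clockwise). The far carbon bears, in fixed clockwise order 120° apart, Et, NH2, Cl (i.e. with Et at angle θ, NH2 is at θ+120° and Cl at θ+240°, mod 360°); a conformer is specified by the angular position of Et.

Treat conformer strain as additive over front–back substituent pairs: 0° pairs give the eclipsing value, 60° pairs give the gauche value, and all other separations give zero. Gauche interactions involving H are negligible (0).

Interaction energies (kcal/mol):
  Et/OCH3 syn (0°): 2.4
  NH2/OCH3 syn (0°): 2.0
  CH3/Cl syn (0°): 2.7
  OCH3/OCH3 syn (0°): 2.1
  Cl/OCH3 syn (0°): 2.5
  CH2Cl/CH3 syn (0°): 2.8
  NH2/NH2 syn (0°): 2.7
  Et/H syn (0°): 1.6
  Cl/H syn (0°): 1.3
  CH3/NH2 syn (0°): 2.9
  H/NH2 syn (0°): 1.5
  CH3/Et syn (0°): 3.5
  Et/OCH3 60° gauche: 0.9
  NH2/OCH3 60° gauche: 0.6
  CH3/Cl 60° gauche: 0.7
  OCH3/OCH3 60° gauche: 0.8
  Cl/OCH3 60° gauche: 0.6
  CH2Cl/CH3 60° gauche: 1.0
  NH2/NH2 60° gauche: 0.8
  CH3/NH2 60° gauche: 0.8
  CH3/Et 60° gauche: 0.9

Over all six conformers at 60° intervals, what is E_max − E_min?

4.1 kcal/mol

Et at 0° (eclipsed): CH3–Et eclipsed, OCH3–NH2 eclipsed, H–Cl eclipsed; 3.5 + 2.0 + 1.3 = 6.8 kcal/mol.
Et at 60° (staggered): CH3–Et gauche, CH3–Cl gauche, OCH3–Et gauche, OCH3–NH2 gauche; 0.9 + 0.7 + 0.9 + 0.6 = 3.1 kcal/mol.
Et at 120° (eclipsed): CH3–Cl eclipsed, OCH3–Et eclipsed, H–NH2 eclipsed; 2.7 + 2.4 + 1.5 = 6.6 kcal/mol.
Et at 180° (staggered): CH3–NH2 gauche, CH3–Cl gauche, OCH3–Et gauche, OCH3–Cl gauche; 0.8 + 0.7 + 0.9 + 0.6 = 3.0 kcal/mol.
Et at 240° (eclipsed): CH3–NH2 eclipsed, OCH3–Cl eclipsed, H–Et eclipsed; 2.9 + 2.5 + 1.6 = 7.0 kcal/mol.
Et at 300° (staggered): CH3–Et gauche, CH3–NH2 gauche, OCH3–NH2 gauche, OCH3–Cl gauche; 0.9 + 0.8 + 0.6 + 0.6 = 2.9 kcal/mol.
Max at 240° (7.0 kcal/mol), min at 300° (2.9 kcal/mol); barrier = 4.1 kcal/mol.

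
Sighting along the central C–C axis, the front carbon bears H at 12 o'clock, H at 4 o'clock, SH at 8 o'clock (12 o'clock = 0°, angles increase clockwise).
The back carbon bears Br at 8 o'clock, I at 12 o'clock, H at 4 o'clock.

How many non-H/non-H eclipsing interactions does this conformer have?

Non-H eclipsing pairs: SH(240°)/Br(240°) — 1 interaction.

1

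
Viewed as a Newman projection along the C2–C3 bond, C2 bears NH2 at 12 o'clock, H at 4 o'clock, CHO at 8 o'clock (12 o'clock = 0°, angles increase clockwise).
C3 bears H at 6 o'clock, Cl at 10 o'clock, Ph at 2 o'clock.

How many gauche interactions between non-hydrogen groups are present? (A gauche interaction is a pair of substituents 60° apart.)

3

Non-H gauche pairs: NH2(0°)/Cl(300°); NH2(0°)/Ph(60°); CHO(240°)/Cl(300°) — 3 interactions.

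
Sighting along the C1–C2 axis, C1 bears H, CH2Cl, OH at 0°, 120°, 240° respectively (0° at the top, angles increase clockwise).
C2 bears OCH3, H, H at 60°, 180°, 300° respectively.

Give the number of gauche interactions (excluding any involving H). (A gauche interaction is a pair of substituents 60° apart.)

Non-H gauche pairs: CH2Cl(120°)/OCH3(60°) — 1 interaction.

1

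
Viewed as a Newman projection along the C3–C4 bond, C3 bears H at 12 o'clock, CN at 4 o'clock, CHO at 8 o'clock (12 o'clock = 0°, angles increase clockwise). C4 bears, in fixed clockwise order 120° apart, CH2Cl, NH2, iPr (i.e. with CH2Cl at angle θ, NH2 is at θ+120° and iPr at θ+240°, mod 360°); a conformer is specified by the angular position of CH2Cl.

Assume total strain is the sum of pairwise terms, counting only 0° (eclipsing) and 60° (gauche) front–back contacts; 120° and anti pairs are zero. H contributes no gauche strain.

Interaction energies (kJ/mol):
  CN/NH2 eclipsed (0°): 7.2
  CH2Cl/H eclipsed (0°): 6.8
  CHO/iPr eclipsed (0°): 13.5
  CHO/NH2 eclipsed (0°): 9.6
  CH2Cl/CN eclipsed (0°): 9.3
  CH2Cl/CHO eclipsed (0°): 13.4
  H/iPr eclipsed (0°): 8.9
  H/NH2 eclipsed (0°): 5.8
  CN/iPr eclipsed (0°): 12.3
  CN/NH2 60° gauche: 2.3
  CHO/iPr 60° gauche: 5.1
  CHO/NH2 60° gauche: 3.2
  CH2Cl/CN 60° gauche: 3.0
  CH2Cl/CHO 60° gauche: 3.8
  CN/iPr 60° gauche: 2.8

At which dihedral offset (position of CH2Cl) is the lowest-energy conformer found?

CH2Cl at 0° (eclipsed): H–CH2Cl eclipsed, CN–NH2 eclipsed, CHO–iPr eclipsed; 6.8 + 7.2 + 13.5 = 27.5 kJ/mol.
CH2Cl at 60° (staggered): CN–CH2Cl gauche, CN–NH2 gauche, CHO–NH2 gauche, CHO–iPr gauche; 3.0 + 2.3 + 3.2 + 5.1 = 13.6 kJ/mol.
CH2Cl at 120° (eclipsed): H–iPr eclipsed, CN–CH2Cl eclipsed, CHO–NH2 eclipsed; 8.9 + 9.3 + 9.6 = 27.8 kJ/mol.
CH2Cl at 180° (staggered): CN–CH2Cl gauche, CN–iPr gauche, CHO–CH2Cl gauche, CHO–NH2 gauche; 3.0 + 2.8 + 3.8 + 3.2 = 12.8 kJ/mol.
CH2Cl at 240° (eclipsed): H–NH2 eclipsed, CN–iPr eclipsed, CHO–CH2Cl eclipsed; 5.8 + 12.3 + 13.4 = 31.5 kJ/mol.
CH2Cl at 300° (staggered): CN–NH2 gauche, CN–iPr gauche, CHO–CH2Cl gauche, CHO–iPr gauche; 2.3 + 2.8 + 3.8 + 5.1 = 14.0 kJ/mol.
The minimum (12.8 kJ/mol) occurs with CH2Cl at 180°.

180°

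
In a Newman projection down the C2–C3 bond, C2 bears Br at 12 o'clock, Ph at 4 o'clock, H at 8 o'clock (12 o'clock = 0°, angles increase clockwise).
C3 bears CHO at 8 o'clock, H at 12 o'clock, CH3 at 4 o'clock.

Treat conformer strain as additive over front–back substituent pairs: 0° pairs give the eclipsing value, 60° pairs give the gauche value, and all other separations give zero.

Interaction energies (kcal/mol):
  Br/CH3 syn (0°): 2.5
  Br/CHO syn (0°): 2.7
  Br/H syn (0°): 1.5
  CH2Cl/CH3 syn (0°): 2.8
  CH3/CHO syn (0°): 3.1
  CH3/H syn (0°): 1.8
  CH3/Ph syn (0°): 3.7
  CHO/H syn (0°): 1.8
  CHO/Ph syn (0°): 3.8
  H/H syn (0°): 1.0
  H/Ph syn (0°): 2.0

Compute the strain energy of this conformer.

7.0 kcal/mol

This conformer (eclipsed): Br–H eclipsed, Ph–CH3 eclipsed, H–CHO eclipsed; 1.5 + 3.7 + 1.8 = 7.0 kcal/mol.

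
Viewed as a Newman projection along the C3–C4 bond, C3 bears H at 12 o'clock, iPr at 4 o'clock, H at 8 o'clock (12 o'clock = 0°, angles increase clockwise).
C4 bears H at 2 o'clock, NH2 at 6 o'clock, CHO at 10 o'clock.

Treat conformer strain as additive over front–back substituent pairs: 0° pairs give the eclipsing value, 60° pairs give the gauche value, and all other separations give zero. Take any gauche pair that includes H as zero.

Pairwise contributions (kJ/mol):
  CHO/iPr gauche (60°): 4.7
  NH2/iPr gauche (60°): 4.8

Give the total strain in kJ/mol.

4.8 kJ/mol

This conformer (staggered): iPr–NH2 gauche; 4.8 = 4.8 kJ/mol.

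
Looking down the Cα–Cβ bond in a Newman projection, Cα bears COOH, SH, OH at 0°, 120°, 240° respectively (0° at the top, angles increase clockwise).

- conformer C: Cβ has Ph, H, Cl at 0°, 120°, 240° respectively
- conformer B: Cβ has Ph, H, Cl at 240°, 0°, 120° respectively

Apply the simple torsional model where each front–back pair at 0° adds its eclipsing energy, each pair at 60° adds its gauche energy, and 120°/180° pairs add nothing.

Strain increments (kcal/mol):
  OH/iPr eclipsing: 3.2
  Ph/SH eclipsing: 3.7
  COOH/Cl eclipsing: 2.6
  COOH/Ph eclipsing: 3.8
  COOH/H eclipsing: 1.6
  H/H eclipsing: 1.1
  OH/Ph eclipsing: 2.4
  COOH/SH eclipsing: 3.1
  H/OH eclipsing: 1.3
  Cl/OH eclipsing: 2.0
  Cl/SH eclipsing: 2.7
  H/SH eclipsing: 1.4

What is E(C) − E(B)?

C (eclipsed): COOH(0°)/Ph(0°) eclipsed 3.8; SH(120°)/H(120°) eclipsed 1.4; OH(240°)/Cl(240°) eclipsed 2.0 → 7.2 kcal/mol.
B (eclipsed): COOH(0°)/H(0°) eclipsed 1.6; SH(120°)/Cl(120°) eclipsed 2.7; OH(240°)/Ph(240°) eclipsed 2.4 → 6.7 kcal/mol.
E(C) − E(B) = 7.2 − 6.7 = +0.5 kcal/mol.

+0.5 kcal/mol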